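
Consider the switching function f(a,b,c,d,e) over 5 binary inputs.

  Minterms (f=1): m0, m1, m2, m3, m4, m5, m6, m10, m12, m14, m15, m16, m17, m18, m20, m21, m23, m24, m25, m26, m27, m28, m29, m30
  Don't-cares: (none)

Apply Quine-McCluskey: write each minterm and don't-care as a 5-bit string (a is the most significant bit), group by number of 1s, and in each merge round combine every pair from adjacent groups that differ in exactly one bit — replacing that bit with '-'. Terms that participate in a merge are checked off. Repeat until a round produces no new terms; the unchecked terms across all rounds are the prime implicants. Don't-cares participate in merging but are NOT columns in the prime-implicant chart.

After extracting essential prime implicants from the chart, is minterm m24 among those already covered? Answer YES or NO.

[col 0] 00000*, 00001*, 00010*, 00011*, 00100*, 00101*, 00110*, 01010*, 01100*, 01110*, 01111*, 10000*, 10001*, 10010*, 10100*, 10101*, 10111*, 11000*, 11001*, 11010*, 11011*, 11100*, 11101*, 11110*
[col 1] -0000*, -0001*, -0010*, -0100*, -0101*, -1010*, -1100*, -1110*, 0-010*, 0-100*, 0-110*, 00-00*, 00-01*, 00-10*, 000-0*, 000-1*, 0000-*, 0001-*, 001-0*, 0010-*, 01-10*, 011-0*, 0111-, 1-000*, 1-001*, 1-010*, 1-100*, 1-101*, 10-00*, 10-01*, 100-0*, 1000-*, 101-1, 1010-*, 11-00*, 11-01*, 11-10*, 110-0*, 110-1*, 1100-*, 1101-*, 111-0*, 1110-*
[col 2] --010, --100, -0-00*, -0-01*, -00-0, -000-*, -010-*, -1-10, -11-0, 0--10, 0-1-0, 00--0, 00-0-*, 000--, 1--00*, 1--01*, 1-0-0, 1-00-*, 1-10-*, 10-0-*, 11--0, 11-0-*, 110--
[col 3] -0-0-, 1--0-
Prime implicants: --010, --100, -0-0-, -00-0, -1-10, -11-0, 0--10, 0-1-0, 00--0, 000--, 0111-, 1--0-, 1-0-0, 101-1, 11--0, 110--
PI chart (minterm → PIs covering it):
  0 | -0-0-,-00-0,00--0,000--
  1 | -0-0-,000--
  2 | --010,-00-0,0--10,00--0,000--
  3 | 000--  (sole → essential)
  4 | --100,-0-0-,0-1-0,00--0
  5 | -0-0-  (sole → essential)
  6 | 0--10,0-1-0,00--0
  10 | --010,-1-10,0--10
  12 | --100,-11-0,0-1-0
  14 | -1-10,-11-0,0--10,0-1-0,0111-
  15 | 0111-  (sole → essential)
  16 | -0-0-,-00-0,1--0-,1-0-0
  17 | -0-0-,1--0-
  18 | --010,-00-0,1-0-0
  20 | --100,-0-0-,1--0-
  21 | -0-0-,1--0-,101-1
  23 | 101-1  (sole → essential)
  24 | 1--0-,1-0-0,11--0,110--
  25 | 1--0-,110--
  26 | --010,-1-10,1-0-0,11--0,110--
  27 | 110--  (sole → essential)
  28 | --100,-11-0,1--0-,11--0
  29 | 1--0-  (sole → essential)
  30 | -1-10,-11-0,11--0
Essential prime implicants: -0-0-, 000--, 0111-, 1--0-, 101-1, 110--

YES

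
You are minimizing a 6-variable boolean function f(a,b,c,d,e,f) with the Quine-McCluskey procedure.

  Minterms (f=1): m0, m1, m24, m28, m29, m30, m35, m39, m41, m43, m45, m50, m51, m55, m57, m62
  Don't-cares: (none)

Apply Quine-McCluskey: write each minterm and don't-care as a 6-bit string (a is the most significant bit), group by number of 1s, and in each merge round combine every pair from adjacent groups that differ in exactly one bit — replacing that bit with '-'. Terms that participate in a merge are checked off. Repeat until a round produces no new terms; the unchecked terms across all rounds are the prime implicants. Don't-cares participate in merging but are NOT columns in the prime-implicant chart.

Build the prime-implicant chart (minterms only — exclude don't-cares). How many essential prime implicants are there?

8

size-2^0 implicants → 000000(✓)  000001(✓)  011000(✓)  011100(✓)  011101(✓)  011110(✓)  100011(✓)  100111(✓)  101001(✓)  101011(✓)  101101(✓)  110010(✓)  110011(✓)  110111(✓)  111001(✓)  111110(✓)
size-2^1 implicants → -11110  00000-  011-00  0111-0  01110-  1-0011(✓)  1-0111(✓)  1-1001  10-011  100-11(✓)  101-01  1010-1  110-11(✓)  11001-
size-2^2 implicants → 1-0-11
Unchecked terms (primes): -11110, 00000-, 011-00, 0111-0, 01110-, 1-0-11, 1-1001, 10-011, 101-01, 1010-1, 11001-
Minterm coverage:
  m0 ⊆ 00000- [E]
  m1 ⊆ 00000- [E]
  m24 ⊆ 011-00 [E]
  m28 ⊆ 011-00,0111-0,01110-
  m29 ⊆ 01110- [E]
  m30 ⊆ -11110,0111-0
  m35 ⊆ 1-0-11,10-011
  m39 ⊆ 1-0-11 [E]
  m41 ⊆ 1-1001,101-01,1010-1
  m43 ⊆ 10-011,1010-1
  m45 ⊆ 101-01 [E]
  m50 ⊆ 11001- [E]
  m51 ⊆ 1-0-11,11001-
  m55 ⊆ 1-0-11 [E]
  m57 ⊆ 1-1001 [E]
  m62 ⊆ -11110 [E]
E = {-11110, 00000-, 011-00, 01110-, 1-0-11, 1-1001, 101-01, 11001-}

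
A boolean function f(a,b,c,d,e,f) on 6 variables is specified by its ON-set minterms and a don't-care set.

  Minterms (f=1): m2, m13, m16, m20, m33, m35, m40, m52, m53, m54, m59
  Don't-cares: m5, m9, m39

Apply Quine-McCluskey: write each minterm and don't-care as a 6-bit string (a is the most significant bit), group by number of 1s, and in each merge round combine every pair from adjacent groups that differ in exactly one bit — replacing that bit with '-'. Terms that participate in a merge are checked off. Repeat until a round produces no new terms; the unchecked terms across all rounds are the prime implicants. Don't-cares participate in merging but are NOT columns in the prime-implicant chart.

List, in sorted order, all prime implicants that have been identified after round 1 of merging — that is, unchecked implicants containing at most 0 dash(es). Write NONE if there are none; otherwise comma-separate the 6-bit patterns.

000010, 101000, 111011

[col 0] 000010, 000101*, 001001*, 001101*, 010000*, 010100*, 100001*, 100011*, 100111*, 101000, 110100*, 110101*, 110110*, 111011
[col 1] -10100, 00-101, 001-01, 010-00, 100-11, 1000-1, 1101-0, 11010-
Prime implicants: -10100, 00-101, 000010, 001-01, 010-00, 100-11, 1000-1, 101000, 1101-0, 11010-, 111011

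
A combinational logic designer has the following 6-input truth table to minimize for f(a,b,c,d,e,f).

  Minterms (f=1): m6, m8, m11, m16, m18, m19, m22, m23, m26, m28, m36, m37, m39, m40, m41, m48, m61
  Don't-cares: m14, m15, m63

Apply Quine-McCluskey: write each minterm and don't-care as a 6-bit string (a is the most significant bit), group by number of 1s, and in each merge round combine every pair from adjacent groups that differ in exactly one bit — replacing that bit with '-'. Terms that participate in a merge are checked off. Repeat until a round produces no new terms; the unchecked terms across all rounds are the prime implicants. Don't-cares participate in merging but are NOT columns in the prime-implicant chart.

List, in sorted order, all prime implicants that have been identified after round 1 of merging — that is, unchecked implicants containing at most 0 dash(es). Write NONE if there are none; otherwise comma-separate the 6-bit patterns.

011100

size-2^0 implicants → 000110(✓)  001000(✓)  001011(✓)  001110(✓)  001111(✓)  010000(✓)  010010(✓)  010011(✓)  010110(✓)  010111(✓)  011010(✓)  011100  100100(✓)  100101(✓)  100111(✓)  101000(✓)  101001(✓)  110000(✓)  111101(✓)  111111(✓)
size-2^1 implicants → -01000  -10000  0-0110  00-110  001-11  00111-  01-010  010-10(✓)  010-11(✓)  0100-0  01001-(✓)  01011-(✓)  1001-1  10010-  10100-  1111-1
size-2^2 implicants → 010-1-
Unchecked terms (primes): -01000, -10000, 0-0110, 00-110, 001-11, 00111-, 01-010, 010-1-, 0100-0, 011100, 1001-1, 10010-, 10100-, 1111-1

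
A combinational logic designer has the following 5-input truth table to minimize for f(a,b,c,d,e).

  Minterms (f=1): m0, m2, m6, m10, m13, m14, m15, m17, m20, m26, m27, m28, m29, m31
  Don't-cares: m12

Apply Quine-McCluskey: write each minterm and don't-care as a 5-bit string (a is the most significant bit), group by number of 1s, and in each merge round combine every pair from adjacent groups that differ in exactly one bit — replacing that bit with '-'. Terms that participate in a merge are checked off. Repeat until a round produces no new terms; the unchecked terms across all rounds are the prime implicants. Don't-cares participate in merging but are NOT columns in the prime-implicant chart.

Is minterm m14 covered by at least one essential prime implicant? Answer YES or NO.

size-2^0 implicants → 00000(✓)  00010(✓)  00110(✓)  01010(✓)  01100(✓)  01101(✓)  01110(✓)  01111(✓)  10001  10100(✓)  11010(✓)  11011(✓)  11100(✓)  11101(✓)  11111(✓)
size-2^1 implicants → -1010  -1100(✓)  -1101(✓)  -1111(✓)  0-010(✓)  0-110(✓)  00-10(✓)  000-0  01-10(✓)  011-0(✓)  011-1(✓)  0110-(✓)  0111-(✓)  1-100  11-11  1101-  111-1(✓)  1110-(✓)
size-2^2 implicants → -11-1  -110-  0--10  011--
Unchecked terms (primes): -1010, -11-1, -110-, 0--10, 000-0, 011--, 1-100, 10001, 11-11, 1101-
Minterm coverage:
  m0 ⊆ 000-0 [E]
  m2 ⊆ 0--10,000-0
  m6 ⊆ 0--10 [E]
  m10 ⊆ -1010,0--10
  m13 ⊆ -11-1,-110-,011--
  m14 ⊆ 0--10,011--
  m15 ⊆ -11-1,011--
  m17 ⊆ 10001 [E]
  m20 ⊆ 1-100 [E]
  m26 ⊆ -1010,1101-
  m27 ⊆ 11-11,1101-
  m28 ⊆ -110-,1-100
  m29 ⊆ -11-1,-110-
  m31 ⊆ -11-1,11-11
E = {0--10, 000-0, 1-100, 10001}

YES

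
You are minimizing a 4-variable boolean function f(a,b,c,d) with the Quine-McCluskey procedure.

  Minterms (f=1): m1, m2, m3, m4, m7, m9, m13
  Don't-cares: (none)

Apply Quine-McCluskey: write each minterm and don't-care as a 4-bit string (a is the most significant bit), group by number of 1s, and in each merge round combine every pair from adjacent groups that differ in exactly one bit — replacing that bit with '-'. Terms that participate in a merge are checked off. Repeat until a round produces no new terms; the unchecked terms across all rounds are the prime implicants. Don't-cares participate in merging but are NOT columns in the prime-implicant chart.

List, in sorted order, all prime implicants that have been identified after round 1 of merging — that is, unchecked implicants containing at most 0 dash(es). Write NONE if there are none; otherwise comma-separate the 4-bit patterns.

size-2^0 implicants → 0001(✓)  0010(✓)  0011(✓)  0100  0111(✓)  1001(✓)  1101(✓)
size-2^1 implicants → -001  0-11  00-1  001-  1-01
Unchecked terms (primes): -001, 0-11, 00-1, 001-, 0100, 1-01

0100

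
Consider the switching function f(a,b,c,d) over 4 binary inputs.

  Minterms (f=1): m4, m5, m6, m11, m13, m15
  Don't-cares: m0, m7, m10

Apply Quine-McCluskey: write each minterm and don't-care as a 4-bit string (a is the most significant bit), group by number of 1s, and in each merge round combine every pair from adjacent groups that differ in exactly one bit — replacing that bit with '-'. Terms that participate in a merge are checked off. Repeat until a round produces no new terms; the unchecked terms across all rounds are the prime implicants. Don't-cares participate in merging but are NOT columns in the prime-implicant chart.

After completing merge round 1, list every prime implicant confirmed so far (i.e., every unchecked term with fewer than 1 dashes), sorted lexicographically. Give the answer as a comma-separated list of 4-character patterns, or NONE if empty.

[col 0] 0000*, 0100*, 0101*, 0110*, 0111*, 1010*, 1011*, 1101*, 1111*
[col 1] -101*, -111*, 0-00, 01-0*, 01-1*, 010-*, 011-*, 1-11, 101-, 11-1*
[col 2] -1-1, 01--
Prime implicants: -1-1, 0-00, 01--, 1-11, 101-

NONE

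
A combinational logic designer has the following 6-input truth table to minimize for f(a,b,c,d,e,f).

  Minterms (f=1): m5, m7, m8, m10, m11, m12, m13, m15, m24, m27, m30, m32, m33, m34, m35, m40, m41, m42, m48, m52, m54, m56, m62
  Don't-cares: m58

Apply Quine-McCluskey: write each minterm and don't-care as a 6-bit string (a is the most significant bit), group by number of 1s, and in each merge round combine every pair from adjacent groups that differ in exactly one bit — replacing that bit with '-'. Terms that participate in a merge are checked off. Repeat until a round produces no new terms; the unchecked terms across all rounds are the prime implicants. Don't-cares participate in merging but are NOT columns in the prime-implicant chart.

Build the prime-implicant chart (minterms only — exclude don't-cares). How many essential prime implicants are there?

size-2^0 implicants → 000101(✓)  000111(✓)  001000(✓)  001010(✓)  001011(✓)  001100(✓)  001101(✓)  001111(✓)  011000(✓)  011011(✓)  011110(✓)  100000(✓)  100001(✓)  100010(✓)  100011(✓)  101000(✓)  101001(✓)  101010(✓)  110000(✓)  110100(✓)  110110(✓)  111000(✓)  111010(✓)  111110(✓)
size-2^1 implicants → -01000(✓)  -01010(✓)  -11000(✓)  -11110  0-1000(✓)  0-1011  00-101(✓)  00-111(✓)  0001-1(✓)  001-00  001-11  0010-0(✓)  00101-  0011-1(✓)  00110-  1-0000(✓)  1-1000(✓)  1-1010(✓)  10-000(✓)  10-001(✓)  10-010(✓)  1000-0(✓)  1000-1(✓)  10000-(✓)  10001-(✓)  1010-0(✓)  10100-(✓)  11-000(✓)  11-110  110-00  1101-0  111-10  1110-0(✓)
size-2^2 implicants → --1000  -010-0  00-1-1  1--000  1-10-0  10-0-0  10-00-  1000--
Unchecked terms (primes): --1000, -010-0, -11110, 0-1011, 00-1-1, 001-00, 001-11, 00101-, 00110-, 1--000, 1-10-0, 10-0-0, 10-00-, 1000--, 11-110, 110-00, 1101-0, 111-10
Minterm coverage:
  m5 ⊆ 00-1-1 [E]
  m7 ⊆ 00-1-1 [E]
  m8 ⊆ --1000,-010-0,001-00
  m10 ⊆ -010-0,00101-
  m11 ⊆ 0-1011,001-11,00101-
  m12 ⊆ 001-00,00110-
  m13 ⊆ 00-1-1,00110-
  m15 ⊆ 00-1-1,001-11
  m24 ⊆ --1000 [E]
  m27 ⊆ 0-1011 [E]
  m30 ⊆ -11110 [E]
  m32 ⊆ 1--000,10-0-0,10-00-,1000--
  m33 ⊆ 10-00-,1000--
  m34 ⊆ 10-0-0,1000--
  m35 ⊆ 1000-- [E]
  m40 ⊆ --1000,-010-0,1--000,1-10-0,10-0-0,10-00-
  m41 ⊆ 10-00- [E]
  m42 ⊆ -010-0,1-10-0,10-0-0
  m48 ⊆ 1--000,110-00
  m52 ⊆ 110-00,1101-0
  m54 ⊆ 11-110,1101-0
  m56 ⊆ --1000,1--000,1-10-0
  m62 ⊆ -11110,11-110,111-10
E = {--1000, -11110, 0-1011, 00-1-1, 10-00-, 1000--}

6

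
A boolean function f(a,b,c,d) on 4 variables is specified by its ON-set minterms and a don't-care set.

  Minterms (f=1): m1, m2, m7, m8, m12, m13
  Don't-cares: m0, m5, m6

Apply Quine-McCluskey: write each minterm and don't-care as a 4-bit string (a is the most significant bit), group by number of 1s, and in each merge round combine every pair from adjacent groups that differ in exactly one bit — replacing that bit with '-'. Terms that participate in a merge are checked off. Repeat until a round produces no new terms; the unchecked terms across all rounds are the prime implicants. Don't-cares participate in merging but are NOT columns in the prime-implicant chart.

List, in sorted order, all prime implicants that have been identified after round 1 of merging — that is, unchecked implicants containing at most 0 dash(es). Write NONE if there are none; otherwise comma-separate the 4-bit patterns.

NONE

Round 0: 0000✓ 0001✓ 0010✓ 0101✓ 0110✓ 0111✓ 1000✓ 1100✓ 1101✓
Round 1: -000 -101 0-01 0-10 00-0 000- 01-1 011- 1-00 110-
PIs = {-000, -101, 0-01, 0-10, 00-0, 000-, 01-1, 011-, 1-00, 110-}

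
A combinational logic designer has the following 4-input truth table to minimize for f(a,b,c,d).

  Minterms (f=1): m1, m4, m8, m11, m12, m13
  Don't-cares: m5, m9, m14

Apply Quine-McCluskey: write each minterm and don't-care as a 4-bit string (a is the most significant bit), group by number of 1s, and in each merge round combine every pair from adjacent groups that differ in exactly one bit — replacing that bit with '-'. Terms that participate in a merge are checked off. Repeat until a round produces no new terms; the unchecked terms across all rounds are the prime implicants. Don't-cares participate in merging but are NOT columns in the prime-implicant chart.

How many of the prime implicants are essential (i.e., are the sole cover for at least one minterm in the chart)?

4

Round 0: 0001✓ 0100✓ 0101✓ 1000✓ 1001✓ 1011✓ 1100✓ 1101✓ 1110✓
Round 1: -001✓ -100✓ -101✓ 0-01✓ 010-✓ 1-00✓ 1-01✓ 10-1 100-✓ 11-0 110-✓
Round 2: --01 -10- 1-0-
PIs = {--01, -10-, 1-0-, 10-1, 11-0}
Coverage chart:
  m1: --01 ←essential
  m4: -10- ←essential
  m8: 1-0- ←essential
  m11: 10-1 ←essential
  m12: -10-,1-0-,11-0
  m13: --01,-10-,1-0-
Essential: --01, -10-, 1-0-, 10-1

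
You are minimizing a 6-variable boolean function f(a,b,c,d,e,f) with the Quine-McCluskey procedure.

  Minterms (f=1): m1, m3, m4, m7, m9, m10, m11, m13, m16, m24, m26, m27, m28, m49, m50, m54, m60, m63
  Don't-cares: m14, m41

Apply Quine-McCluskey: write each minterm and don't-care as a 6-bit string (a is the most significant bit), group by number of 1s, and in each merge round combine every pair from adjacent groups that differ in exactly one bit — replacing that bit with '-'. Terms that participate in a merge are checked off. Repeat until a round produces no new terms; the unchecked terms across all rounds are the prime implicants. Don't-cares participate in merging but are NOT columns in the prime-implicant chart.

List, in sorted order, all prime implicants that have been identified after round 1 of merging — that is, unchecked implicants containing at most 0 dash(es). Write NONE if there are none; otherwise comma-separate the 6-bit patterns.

000100, 110001, 111111

[col 0] 000001*, 000011*, 000100, 000111*, 001001*, 001010*, 001011*, 001101*, 001110*, 010000*, 011000*, 011010*, 011011*, 011100*, 101001*, 110001, 110010*, 110110*, 111100*, 111111
[col 1] -01001, -11100, 0-1010*, 0-1011*, 00-001*, 00-011*, 000-11, 0000-1*, 001-01, 001-10, 0010-1*, 00101-*, 01-000, 011-00, 0110-0, 01101-*, 110-10
[col 2] 0-101-, 00-0-1
Prime implicants: -01001, -11100, 0-101-, 00-0-1, 000-11, 000100, 001-01, 001-10, 01-000, 011-00, 0110-0, 110-10, 110001, 111111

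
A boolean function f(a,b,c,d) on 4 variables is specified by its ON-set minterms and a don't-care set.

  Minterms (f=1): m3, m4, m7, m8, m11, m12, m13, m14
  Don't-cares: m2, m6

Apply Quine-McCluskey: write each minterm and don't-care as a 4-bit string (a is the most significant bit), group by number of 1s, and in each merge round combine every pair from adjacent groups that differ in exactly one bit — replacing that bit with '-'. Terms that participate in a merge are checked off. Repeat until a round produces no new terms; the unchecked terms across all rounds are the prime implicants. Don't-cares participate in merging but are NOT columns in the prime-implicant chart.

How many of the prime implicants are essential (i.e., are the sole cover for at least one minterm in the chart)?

5

[col 0] 0010*, 0011*, 0100*, 0110*, 0111*, 1000*, 1011*, 1100*, 1101*, 1110*
[col 1] -011, -100*, -110*, 0-10*, 0-11*, 001-*, 01-0*, 011-*, 1-00, 11-0*, 110-
[col 2] -1-0, 0-1-
Prime implicants: -011, -1-0, 0-1-, 1-00, 110-
PI chart (minterm → PIs covering it):
  3 | -011,0-1-
  4 | -1-0  (sole → essential)
  7 | 0-1-  (sole → essential)
  8 | 1-00  (sole → essential)
  11 | -011  (sole → essential)
  12 | -1-0,1-00,110-
  13 | 110-  (sole → essential)
  14 | -1-0  (sole → essential)
Essential prime implicants: -011, -1-0, 0-1-, 1-00, 110-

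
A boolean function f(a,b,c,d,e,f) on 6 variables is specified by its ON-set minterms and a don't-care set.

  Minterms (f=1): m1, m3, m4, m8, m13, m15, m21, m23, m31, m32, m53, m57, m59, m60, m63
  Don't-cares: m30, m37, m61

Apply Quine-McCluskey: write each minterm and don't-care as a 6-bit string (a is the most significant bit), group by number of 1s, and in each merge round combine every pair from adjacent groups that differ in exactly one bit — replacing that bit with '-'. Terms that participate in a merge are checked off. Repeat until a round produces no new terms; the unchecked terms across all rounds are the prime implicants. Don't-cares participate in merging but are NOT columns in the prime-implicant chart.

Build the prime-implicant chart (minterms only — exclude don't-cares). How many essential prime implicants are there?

7

Round 0: 000001✓ 000011✓ 000100 001000 001101✓ 001111✓ 010101✓ 010111✓ 011110✓ 011111✓ 100000 100101✓ 110101✓ 111001✓ 111011✓ 111100✓ 111101✓ 111111✓
Round 1: -10101 -11111 0-1111 0000-1 0011-1 01-111 0101-1 01111- 1-0101 11-101 111-01✓ 111-11✓ 1110-1✓ 1111-1✓ 11110-
Round 2: 111--1
PIs = {-10101, -11111, 0-1111, 0000-1, 000100, 001000, 0011-1, 01-111, 0101-1, 01111-, 1-0101, 100000, 11-101, 111--1, 11110-}
Coverage chart:
  m1: 0000-1 ←essential
  m3: 0000-1 ←essential
  m4: 000100 ←essential
  m8: 001000 ←essential
  m13: 0011-1 ←essential
  m15: 0-1111,0011-1
  m21: -10101,0101-1
  m23: 01-111,0101-1
  m31: -11111,0-1111,01-111,01111-
  m32: 100000 ←essential
  m53: -10101,1-0101,11-101
  m57: 111--1 ←essential
  m59: 111--1 ←essential
  m60: 11110- ←essential
  m63: -11111,111--1
Essential: 0000-1, 000100, 001000, 0011-1, 100000, 111--1, 11110-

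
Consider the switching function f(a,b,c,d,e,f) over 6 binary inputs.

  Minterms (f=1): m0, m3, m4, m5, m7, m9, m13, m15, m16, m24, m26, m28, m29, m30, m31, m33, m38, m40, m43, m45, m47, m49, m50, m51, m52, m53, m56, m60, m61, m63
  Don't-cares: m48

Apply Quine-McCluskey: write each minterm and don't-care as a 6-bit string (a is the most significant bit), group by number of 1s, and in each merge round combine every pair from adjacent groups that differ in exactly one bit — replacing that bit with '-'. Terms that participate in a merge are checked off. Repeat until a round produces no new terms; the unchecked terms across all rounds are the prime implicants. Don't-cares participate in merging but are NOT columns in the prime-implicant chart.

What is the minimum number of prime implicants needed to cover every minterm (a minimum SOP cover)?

12

size-2^0 implicants → 000000(✓)  000011(✓)  000100(✓)  000101(✓)  000111(✓)  001001(✓)  001101(✓)  001111(✓)  010000(✓)  011000(✓)  011010(✓)  011100(✓)  011101(✓)  011110(✓)  011111(✓)  100001(✓)  100110  101000(✓)  101011(✓)  101101(✓)  101111(✓)  110000(✓)  110001(✓)  110010(✓)  110011(✓)  110100(✓)  110101(✓)  111000(✓)  111100(✓)  111101(✓)  111111(✓)
size-2^1 implicants → -01101(✓)  -01111(✓)  -10000(✓)  -11000(✓)  -11100(✓)  -11101(✓)  -11111(✓)  0-0000  0-1101(✓)  0-1111(✓)  00-101(✓)  00-111(✓)  000-00  000-11  0001-1(✓)  00010-  001-01  0011-1(✓)  01-000(✓)  011-00(✓)  011-10(✓)  0110-0(✓)  0111-0(✓)  0111-1(✓)  01110-(✓)  01111-(✓)  1-0001  1-1000  1-1101(✓)  1-1111(✓)  101-11  1011-1(✓)  11-000(✓)  11-100(✓)  11-101(✓)  110-00(✓)  110-01(✓)  1100-0(✓)  1100-1(✓)  11000-(✓)  11001-(✓)  11010-(✓)  111-00(✓)  1111-1(✓)  11110-(✓)
size-2^2 implicants → --1101(✓)  --1111(✓)  -011-1(✓)  -1-000  -11-00  -111-1(✓)  -1110-  0-11-1(✓)  00-1-1  011--0  0111--  1-11-1(✓)  11--00  11-10-  110-0-  1100--
size-2^3 implicants → --11-1
Unchecked terms (primes): --11-1, -1-000, -11-00, -1110-, 0-0000, 00-1-1, 000-00, 000-11, 00010-, 001-01, 011--0, 0111--, 1-0001, 1-1000, 100110, 101-11, 11--00, 11-10-, 110-0-, 1100--
Minterm coverage:
  m0 ⊆ 0-0000,000-00
  m3 ⊆ 000-11 [E]
  m4 ⊆ 000-00,00010-
  m5 ⊆ 00-1-1,00010-
  m7 ⊆ 00-1-1,000-11
  m9 ⊆ 001-01 [E]
  m13 ⊆ --11-1,00-1-1,001-01
  m15 ⊆ --11-1,00-1-1
  m16 ⊆ -1-000,0-0000
  m24 ⊆ -1-000,-11-00,011--0
  m26 ⊆ 011--0 [E]
  m28 ⊆ -11-00,-1110-,011--0,0111--
  m29 ⊆ --11-1,-1110-,0111--
  m30 ⊆ 011--0,0111--
  m31 ⊆ --11-1,0111--
  m33 ⊆ 1-0001 [E]
  m38 ⊆ 100110 [E]
  m40 ⊆ 1-1000 [E]
  m43 ⊆ 101-11 [E]
  m45 ⊆ --11-1 [E]
  m47 ⊆ --11-1,101-11
  m49 ⊆ 1-0001,110-0-,1100--
  m50 ⊆ 1100-- [E]
  m51 ⊆ 1100-- [E]
  m52 ⊆ 11--00,11-10-,110-0-
  m53 ⊆ 11-10-,110-0-
  m56 ⊆ -1-000,-11-00,1-1000,11--00
  m60 ⊆ -11-00,-1110-,11--00,11-10-
  m61 ⊆ --11-1,-1110-,11-10-
  m63 ⊆ --11-1 [E]
E = {--11-1, 000-11, 001-01, 011--0, 1-0001, 1-1000, 100110, 101-11, 1100--}
Petrick residual → 0-0000, 00010-, 11-10-
Cover = cdf + a'c'd'e'f' + a'b'c'ef + a'b'c'de' + a'b'ce'f + a'bcf' + ac'd'e'f + acd'e'f' + ab'c'def' + ab'cef + abde' + abc'd'  |cover|=12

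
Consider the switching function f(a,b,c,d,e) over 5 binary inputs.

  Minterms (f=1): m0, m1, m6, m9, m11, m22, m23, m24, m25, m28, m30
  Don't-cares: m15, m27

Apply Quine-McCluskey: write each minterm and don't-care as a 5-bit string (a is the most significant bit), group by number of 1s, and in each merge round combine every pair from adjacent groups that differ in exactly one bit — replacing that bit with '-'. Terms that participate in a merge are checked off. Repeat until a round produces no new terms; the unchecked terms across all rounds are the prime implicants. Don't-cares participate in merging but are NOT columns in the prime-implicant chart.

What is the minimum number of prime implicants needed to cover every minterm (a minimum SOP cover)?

size-2^0 implicants → 00000(✓)  00001(✓)  00110(✓)  01001(✓)  01011(✓)  01111(✓)  10110(✓)  10111(✓)  11000(✓)  11001(✓)  11011(✓)  11100(✓)  11110(✓)
size-2^1 implicants → -0110  -1001(✓)  -1011(✓)  0-001  0000-  01-11  010-1(✓)  1-110  1011-  11-00  110-1(✓)  1100-  111-0
size-2^2 implicants → -10-1
Unchecked terms (primes): -0110, -10-1, 0-001, 0000-, 01-11, 1-110, 1011-, 11-00, 1100-, 111-0
Minterm coverage:
  m0 ⊆ 0000- [E]
  m1 ⊆ 0-001,0000-
  m6 ⊆ -0110 [E]
  m9 ⊆ -10-1,0-001
  m11 ⊆ -10-1,01-11
  m22 ⊆ -0110,1-110,1011-
  m23 ⊆ 1011- [E]
  m24 ⊆ 11-00,1100-
  m25 ⊆ -10-1,1100-
  m28 ⊆ 11-00,111-0
  m30 ⊆ 1-110,111-0
E = {-0110, 0000-, 1011-}
Petrick residual → -10-1, 1-110, 11-00
Cover = b'cde' + bc'e + a'b'c'd' + acde' + ab'cd + abd'e'  |cover|=6

6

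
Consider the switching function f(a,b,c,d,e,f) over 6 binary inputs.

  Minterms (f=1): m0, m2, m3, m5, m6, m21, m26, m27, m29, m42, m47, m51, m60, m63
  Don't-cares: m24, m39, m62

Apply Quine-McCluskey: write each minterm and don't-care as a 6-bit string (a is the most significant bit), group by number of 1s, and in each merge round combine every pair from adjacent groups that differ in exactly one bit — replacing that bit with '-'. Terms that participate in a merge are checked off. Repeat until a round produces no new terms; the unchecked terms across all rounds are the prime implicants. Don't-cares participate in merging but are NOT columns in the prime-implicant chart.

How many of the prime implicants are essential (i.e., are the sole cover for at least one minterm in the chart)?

Round 0: 000000✓ 000010✓ 000011✓ 000101✓ 000110✓ 010101✓ 011000✓ 011010✓ 011011✓ 011101✓ 100111✓ 101010 101111✓ 110011 111100✓ 111110✓ 111111✓
Round 1: 0-0101 000-10 0000-0 00001- 01-101 0110-0 01101- 1-1111 10-111 1111-0 11111-
PIs = {0-0101, 000-10, 0000-0, 00001-, 01-101, 0110-0, 01101-, 1-1111, 10-111, 101010, 110011, 1111-0, 11111-}
Coverage chart:
  m0: 0000-0 ←essential
  m2: 000-10,0000-0,00001-
  m3: 00001- ←essential
  m5: 0-0101 ←essential
  m6: 000-10 ←essential
  m21: 0-0101,01-101
  m26: 0110-0,01101-
  m27: 01101- ←essential
  m29: 01-101 ←essential
  m42: 101010 ←essential
  m47: 1-1111,10-111
  m51: 110011 ←essential
  m60: 1111-0 ←essential
  m63: 1-1111,11111-
Essential: 0-0101, 000-10, 0000-0, 00001-, 01-101, 01101-, 101010, 110011, 1111-0

9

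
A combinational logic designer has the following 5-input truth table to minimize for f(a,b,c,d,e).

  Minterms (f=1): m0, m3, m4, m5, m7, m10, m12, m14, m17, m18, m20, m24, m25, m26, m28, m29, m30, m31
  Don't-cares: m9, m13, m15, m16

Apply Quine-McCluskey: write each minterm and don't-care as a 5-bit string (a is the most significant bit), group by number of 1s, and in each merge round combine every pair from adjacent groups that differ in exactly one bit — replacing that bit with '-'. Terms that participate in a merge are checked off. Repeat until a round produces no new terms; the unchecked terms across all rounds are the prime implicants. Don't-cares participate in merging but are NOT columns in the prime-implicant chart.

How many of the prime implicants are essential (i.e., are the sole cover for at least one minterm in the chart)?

6

[col 0] 00000*, 00011*, 00100*, 00101*, 00111*, 01001*, 01010*, 01100*, 01101*, 01110*, 01111*, 10000*, 10001*, 10010*, 10100*, 11000*, 11001*, 11010*, 11100*, 11101*, 11110*, 11111*
[col 1] -0000*, -0100*, -1001*, -1010*, -1100*, -1101*, -1110*, -1111*, 0-100*, 0-101*, 0-111*, 00-00*, 00-11, 001-1*, 0010-*, 01-01*, 01-10*, 011-0*, 011-1*, 0110-*, 0111-*, 1-000*, 1-001*, 1-010*, 1-100*, 10-00*, 100-0*, 1000-*, 11-00*, 11-01*, 11-10*, 110-0*, 1100-*, 111-0*, 111-1*, 1110-*, 1111-*
[col 2] --100, -0-00, -1-01, -1-10, -11-0*, -11-1*, -110-*, -111-*, 0-1-1, 0-10-, 011--*, 1--00, 1-0-0, 1-00-, 11--0, 11-0-, 111--*
[col 3] -11--
Prime implicants: --100, -0-00, -1-01, -1-10, -11--, 0-1-1, 0-10-, 00-11, 1--00, 1-0-0, 1-00-, 11--0, 11-0-
PI chart (minterm → PIs covering it):
  0 | -0-00  (sole → essential)
  3 | 00-11  (sole → essential)
  4 | --100,-0-00,0-10-
  5 | 0-1-1,0-10-
  7 | 0-1-1,00-11
  10 | -1-10  (sole → essential)
  12 | --100,-11--,0-10-
  14 | -1-10,-11--
  17 | 1-00-  (sole → essential)
  18 | 1-0-0  (sole → essential)
  20 | --100,-0-00,1--00
  24 | 1--00,1-0-0,1-00-,11--0,11-0-
  25 | -1-01,1-00-,11-0-
  26 | -1-10,1-0-0,11--0
  28 | --100,-11--,1--00,11--0,11-0-
  29 | -1-01,-11--,11-0-
  30 | -1-10,-11--,11--0
  31 | -11--  (sole → essential)
Essential prime implicants: -0-00, -1-10, -11--, 00-11, 1-0-0, 1-00-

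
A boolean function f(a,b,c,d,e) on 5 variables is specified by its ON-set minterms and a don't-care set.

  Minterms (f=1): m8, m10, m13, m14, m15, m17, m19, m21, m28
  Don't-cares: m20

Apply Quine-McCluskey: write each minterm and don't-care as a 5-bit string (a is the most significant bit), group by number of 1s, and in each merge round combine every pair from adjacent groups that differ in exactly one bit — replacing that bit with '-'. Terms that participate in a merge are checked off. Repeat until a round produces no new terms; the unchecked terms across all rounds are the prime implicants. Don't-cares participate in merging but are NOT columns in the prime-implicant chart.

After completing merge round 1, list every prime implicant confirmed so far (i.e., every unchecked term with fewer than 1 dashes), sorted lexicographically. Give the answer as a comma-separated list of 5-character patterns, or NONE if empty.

[col 0] 01000*, 01010*, 01101*, 01110*, 01111*, 10001*, 10011*, 10100*, 10101*, 11100*
[col 1] 01-10, 010-0, 011-1, 0111-, 1-100, 10-01, 100-1, 1010-
Prime implicants: 01-10, 010-0, 011-1, 0111-, 1-100, 10-01, 100-1, 1010-

NONE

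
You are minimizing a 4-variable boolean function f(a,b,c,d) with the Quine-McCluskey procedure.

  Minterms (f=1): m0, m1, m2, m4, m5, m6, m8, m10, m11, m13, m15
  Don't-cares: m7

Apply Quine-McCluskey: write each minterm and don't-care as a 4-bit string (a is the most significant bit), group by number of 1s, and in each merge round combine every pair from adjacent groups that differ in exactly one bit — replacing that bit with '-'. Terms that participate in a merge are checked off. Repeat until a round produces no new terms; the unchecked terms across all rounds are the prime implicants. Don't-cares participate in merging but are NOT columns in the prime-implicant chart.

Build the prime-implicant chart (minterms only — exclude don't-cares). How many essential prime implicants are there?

3

size-2^0 implicants → 0000(✓)  0001(✓)  0010(✓)  0100(✓)  0101(✓)  0110(✓)  0111(✓)  1000(✓)  1010(✓)  1011(✓)  1101(✓)  1111(✓)
size-2^1 implicants → -000(✓)  -010(✓)  -101(✓)  -111(✓)  0-00(✓)  0-01(✓)  0-10(✓)  00-0(✓)  000-(✓)  01-0(✓)  01-1(✓)  010-(✓)  011-(✓)  1-11  10-0(✓)  101-  11-1(✓)
size-2^2 implicants → -0-0  -1-1  0--0  0-0-  01--
Unchecked terms (primes): -0-0, -1-1, 0--0, 0-0-, 01--, 1-11, 101-
Minterm coverage:
  m0 ⊆ -0-0,0--0,0-0-
  m1 ⊆ 0-0- [E]
  m2 ⊆ -0-0,0--0
  m4 ⊆ 0--0,0-0-,01--
  m5 ⊆ -1-1,0-0-,01--
  m6 ⊆ 0--0,01--
  m8 ⊆ -0-0 [E]
  m10 ⊆ -0-0,101-
  m11 ⊆ 1-11,101-
  m13 ⊆ -1-1 [E]
  m15 ⊆ -1-1,1-11
E = {-0-0, -1-1, 0-0-}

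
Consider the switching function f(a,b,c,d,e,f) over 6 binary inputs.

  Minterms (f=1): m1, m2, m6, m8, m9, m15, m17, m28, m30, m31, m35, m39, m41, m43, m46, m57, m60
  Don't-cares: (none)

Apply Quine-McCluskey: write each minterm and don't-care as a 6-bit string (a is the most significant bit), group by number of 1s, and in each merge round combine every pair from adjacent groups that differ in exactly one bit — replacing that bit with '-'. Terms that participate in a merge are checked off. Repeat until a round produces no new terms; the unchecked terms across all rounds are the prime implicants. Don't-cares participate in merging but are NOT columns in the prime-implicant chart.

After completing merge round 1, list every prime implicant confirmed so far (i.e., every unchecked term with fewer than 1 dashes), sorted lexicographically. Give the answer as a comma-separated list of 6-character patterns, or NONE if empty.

[col 0] 000001*, 000010*, 000110*, 001000*, 001001*, 001111*, 010001*, 011100*, 011110*, 011111*, 100011*, 100111*, 101001*, 101011*, 101110, 111001*, 111100*
[col 1] -01001, -11100, 0-0001, 0-1111, 00-001, 000-10, 00100-, 0111-0, 01111-, 1-1001, 10-011, 100-11, 1010-1
Prime implicants: -01001, -11100, 0-0001, 0-1111, 00-001, 000-10, 00100-, 0111-0, 01111-, 1-1001, 10-011, 100-11, 1010-1, 101110

101110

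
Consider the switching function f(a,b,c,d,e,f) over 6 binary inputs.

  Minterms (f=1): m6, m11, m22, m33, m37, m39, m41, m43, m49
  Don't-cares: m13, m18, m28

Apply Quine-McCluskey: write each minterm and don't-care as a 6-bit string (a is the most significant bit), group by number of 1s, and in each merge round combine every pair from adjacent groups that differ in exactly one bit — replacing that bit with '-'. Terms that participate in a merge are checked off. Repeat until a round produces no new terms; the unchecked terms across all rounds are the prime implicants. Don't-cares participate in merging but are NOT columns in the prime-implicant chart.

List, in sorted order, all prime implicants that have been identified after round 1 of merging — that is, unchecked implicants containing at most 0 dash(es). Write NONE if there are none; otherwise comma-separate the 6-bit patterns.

001101, 011100

size-2^0 implicants → 000110(✓)  001011(✓)  001101  010010(✓)  010110(✓)  011100  100001(✓)  100101(✓)  100111(✓)  101001(✓)  101011(✓)  110001(✓)
size-2^1 implicants → -01011  0-0110  010-10  1-0001  10-001  100-01  1001-1  1010-1
Unchecked terms (primes): -01011, 0-0110, 001101, 010-10, 011100, 1-0001, 10-001, 100-01, 1001-1, 1010-1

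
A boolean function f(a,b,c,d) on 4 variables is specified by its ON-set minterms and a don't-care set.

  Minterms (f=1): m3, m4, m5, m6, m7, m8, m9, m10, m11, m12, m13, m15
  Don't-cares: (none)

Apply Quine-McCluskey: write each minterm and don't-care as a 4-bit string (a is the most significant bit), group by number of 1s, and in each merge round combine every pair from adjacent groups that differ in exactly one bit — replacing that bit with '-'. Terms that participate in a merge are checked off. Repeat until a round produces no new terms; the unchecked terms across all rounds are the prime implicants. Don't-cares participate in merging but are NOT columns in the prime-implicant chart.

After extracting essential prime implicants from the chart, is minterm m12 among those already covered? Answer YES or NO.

size-2^0 implicants → 0011(✓)  0100(✓)  0101(✓)  0110(✓)  0111(✓)  1000(✓)  1001(✓)  1010(✓)  1011(✓)  1100(✓)  1101(✓)  1111(✓)
size-2^1 implicants → -011(✓)  -100(✓)  -101(✓)  -111(✓)  0-11(✓)  01-0(✓)  01-1(✓)  010-(✓)  011-(✓)  1-00(✓)  1-01(✓)  1-11(✓)  10-0(✓)  10-1(✓)  100-(✓)  101-(✓)  11-1(✓)  110-(✓)
size-2^2 implicants → --11  -1-1  -10-  01--  1--1  1-0-  10--
Unchecked terms (primes): --11, -1-1, -10-, 01--, 1--1, 1-0-, 10--
Minterm coverage:
  m3 ⊆ --11 [E]
  m4 ⊆ -10-,01--
  m5 ⊆ -1-1,-10-,01--
  m6 ⊆ 01-- [E]
  m7 ⊆ --11,-1-1,01--
  m8 ⊆ 1-0-,10--
  m9 ⊆ 1--1,1-0-,10--
  m10 ⊆ 10-- [E]
  m11 ⊆ --11,1--1,10--
  m12 ⊆ -10-,1-0-
  m13 ⊆ -1-1,-10-,1--1,1-0-
  m15 ⊆ --11,-1-1,1--1
E = {--11, 01--, 10--}

NO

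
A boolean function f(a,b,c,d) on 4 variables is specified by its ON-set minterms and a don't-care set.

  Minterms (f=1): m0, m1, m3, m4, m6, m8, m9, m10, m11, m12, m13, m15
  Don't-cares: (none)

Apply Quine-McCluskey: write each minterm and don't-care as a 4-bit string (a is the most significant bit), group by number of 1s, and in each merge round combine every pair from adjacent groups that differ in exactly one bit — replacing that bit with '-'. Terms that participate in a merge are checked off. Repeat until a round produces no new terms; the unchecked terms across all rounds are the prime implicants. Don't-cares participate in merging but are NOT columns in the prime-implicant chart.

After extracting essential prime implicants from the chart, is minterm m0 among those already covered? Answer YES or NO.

NO

[col 0] 0000*, 0001*, 0011*, 0100*, 0110*, 1000*, 1001*, 1010*, 1011*, 1100*, 1101*, 1111*
[col 1] -000*, -001*, -011*, -100*, 0-00*, 00-1*, 000-*, 01-0, 1-00*, 1-01*, 1-11*, 10-0*, 10-1*, 100-*, 101-*, 11-1*, 110-*
[col 2] --00, -0-1, -00-, 1--1, 1-0-, 10--
Prime implicants: --00, -0-1, -00-, 01-0, 1--1, 1-0-, 10--
PI chart (minterm → PIs covering it):
  0 | --00,-00-
  1 | -0-1,-00-
  3 | -0-1  (sole → essential)
  4 | --00,01-0
  6 | 01-0  (sole → essential)
  8 | --00,-00-,1-0-,10--
  9 | -0-1,-00-,1--1,1-0-,10--
  10 | 10--  (sole → essential)
  11 | -0-1,1--1,10--
  12 | --00,1-0-
  13 | 1--1,1-0-
  15 | 1--1  (sole → essential)
Essential prime implicants: -0-1, 01-0, 1--1, 10--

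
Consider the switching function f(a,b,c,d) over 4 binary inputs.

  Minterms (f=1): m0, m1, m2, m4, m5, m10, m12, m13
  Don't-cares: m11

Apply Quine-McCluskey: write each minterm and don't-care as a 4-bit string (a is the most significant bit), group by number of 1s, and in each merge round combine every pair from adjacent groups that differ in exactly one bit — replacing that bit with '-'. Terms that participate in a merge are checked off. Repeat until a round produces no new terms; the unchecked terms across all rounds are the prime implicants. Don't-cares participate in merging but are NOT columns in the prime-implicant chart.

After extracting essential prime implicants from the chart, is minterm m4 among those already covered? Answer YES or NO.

YES

size-2^0 implicants → 0000(✓)  0001(✓)  0010(✓)  0100(✓)  0101(✓)  1010(✓)  1011(✓)  1100(✓)  1101(✓)
size-2^1 implicants → -010  -100(✓)  -101(✓)  0-00(✓)  0-01(✓)  00-0  000-(✓)  010-(✓)  101-  110-(✓)
size-2^2 implicants → -10-  0-0-
Unchecked terms (primes): -010, -10-, 0-0-, 00-0, 101-
Minterm coverage:
  m0 ⊆ 0-0-,00-0
  m1 ⊆ 0-0- [E]
  m2 ⊆ -010,00-0
  m4 ⊆ -10-,0-0-
  m5 ⊆ -10-,0-0-
  m10 ⊆ -010,101-
  m12 ⊆ -10- [E]
  m13 ⊆ -10- [E]
E = {-10-, 0-0-}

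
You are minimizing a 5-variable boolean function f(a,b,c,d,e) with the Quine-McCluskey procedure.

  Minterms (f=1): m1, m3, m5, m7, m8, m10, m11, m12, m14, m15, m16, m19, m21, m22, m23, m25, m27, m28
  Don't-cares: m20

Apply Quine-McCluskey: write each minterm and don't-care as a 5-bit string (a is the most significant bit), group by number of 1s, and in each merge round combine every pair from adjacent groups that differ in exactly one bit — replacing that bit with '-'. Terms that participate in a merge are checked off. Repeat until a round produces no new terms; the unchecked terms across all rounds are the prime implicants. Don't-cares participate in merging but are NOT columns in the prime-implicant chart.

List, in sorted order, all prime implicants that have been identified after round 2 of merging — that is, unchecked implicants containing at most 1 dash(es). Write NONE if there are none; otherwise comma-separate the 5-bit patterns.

Round 0: 00001✓ 00011✓ 00101✓ 00111✓ 01000✓ 01010✓ 01011✓ 01100✓ 01110✓ 01111✓ 10000✓ 10011✓ 10100✓ 10101✓ 10110✓ 10111✓ 11001✓ 11011✓ 11100✓
Round 1: -0011✓ -0101✓ -0111✓ -1011✓ -1100 0-011✓ 0-111✓ 00-01✓ 00-11✓ 000-1✓ 001-1✓ 01-00✓ 01-10✓ 01-11✓ 010-0✓ 0101-✓ 011-0✓ 0111-✓ 1-011✓ 1-100 10-00 10-11✓ 101-0✓ 101-1✓ 1010-✓ 1011-✓ 110-1
Round 2: --011 -0-11 -01-1 0--11 00--1 01--0 01-1- 101--
PIs = {--011, -0-11, -01-1, -1100, 0--11, 00--1, 01--0, 01-1-, 1-100, 10-00, 101--, 110-1}

-1100, 1-100, 10-00, 110-1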